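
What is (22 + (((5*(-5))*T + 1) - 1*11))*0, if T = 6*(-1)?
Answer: 0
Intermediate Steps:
T = -6
(22 + (((5*(-5))*T + 1) - 1*11))*0 = (22 + (((5*(-5))*(-6) + 1) - 1*11))*0 = (22 + ((-25*(-6) + 1) - 11))*0 = (22 + ((150 + 1) - 11))*0 = (22 + (151 - 11))*0 = (22 + 140)*0 = 162*0 = 0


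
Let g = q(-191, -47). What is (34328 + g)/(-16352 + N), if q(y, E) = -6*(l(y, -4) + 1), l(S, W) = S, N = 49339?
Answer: 35468/32987 ≈ 1.0752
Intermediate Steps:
q(y, E) = -6 - 6*y (q(y, E) = -6*(y + 1) = -6*(1 + y) = -6 - 6*y)
g = 1140 (g = -6 - 6*(-191) = -6 + 1146 = 1140)
(34328 + g)/(-16352 + N) = (34328 + 1140)/(-16352 + 49339) = 35468/32987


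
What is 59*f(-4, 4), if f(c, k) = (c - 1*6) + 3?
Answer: -413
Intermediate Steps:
f(c, k) = -3 + c (f(c, k) = (c - 6) + 3 = (-6 + c) + 3 = -3 + c)
59*f(-4, 4) = 59*(-3 - 4) = 59*(-7) = -413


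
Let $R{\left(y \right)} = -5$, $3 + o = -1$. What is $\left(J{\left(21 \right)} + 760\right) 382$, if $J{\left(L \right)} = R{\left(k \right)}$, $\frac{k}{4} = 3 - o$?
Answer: $288410$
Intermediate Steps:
$o = -4$ ($o = -3 - 1 = -4$)
$k = 28$ ($k = 4 \left(3 - -4\right) = 4 \left(3 + 4\right) = 4 \cdot 7 = 28$)
$J{\left(L \right)} = -5$
$\left(J{\left(21 \right)} + 760\right) 382 = \left(-5 + 760\right) 382 = 755 \cdot 382 = 288410$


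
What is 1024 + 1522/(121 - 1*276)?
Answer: 157198/155 ≈ 1014.2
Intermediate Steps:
1024 + 1522/(121 - 1*276) = 1024 + 1522/(121 - 276) = 1024 + 1522/(-155) = 1024 + 1522*(-1/155) = 1024 - 1522/155 = 157198/155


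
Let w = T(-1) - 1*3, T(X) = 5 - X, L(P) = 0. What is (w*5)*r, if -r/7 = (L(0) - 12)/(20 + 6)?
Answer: 630/13 ≈ 48.462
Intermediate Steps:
r = 42/13 (r = -7*(0 - 12)/(20 + 6) = -(-84)/26 = -7*(-6/13) = 42/13 ≈ 3.2308)
w = 3 (w = (5 - 1*(-1)) - 1*3 = (5 + 1) - 3 = 6 - 3 = 3)
(w*5)*r = (3*5)*(42/13) = 15*(42/13) = 630/13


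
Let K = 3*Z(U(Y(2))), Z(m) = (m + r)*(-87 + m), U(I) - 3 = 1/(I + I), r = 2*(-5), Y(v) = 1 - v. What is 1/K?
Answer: 4/7605 ≈ 0.00052597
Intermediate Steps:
r = -10
U(I) = 3 + 1/(2*I) (U(I) = 3 + 1/(I + I) = 3 + 1/(2*I))
Z(m) = (-87 + m)*(-10 + m) (Z(m) = (m - 10)*(-87 + m) = (-10 + m)*(-87 + m) = (-87 + m)*(-10 + m))
K = 7605/4 (K = 3*(870 + (3 + 1/(2*(1 - 1*2)))² - 97*(3 + 1/(2*(1 - 1*2)))) = 3*(870 + (3 + 1/(2*(1 - 2)))² - 97*(3 + 1/(2*(1 - 2)))) = 3*(870 + (3 + (½)/(-1))² - 97*(3 + (½)/(-1))) = 3*(870 + (3 + (½)*(-1))² - 97*(3 + (½)*(-1))) = 3*(870 + (3 - ½)² - 97*(3 - ½)) = 3*(870 + (5/2)² - 97*5/2) = 3*(870 + 25/4 - 485/2) = 3*(2535/4) = 7605/4 ≈ 1901.3)
1/K = 1/(7605/4) = 4/7605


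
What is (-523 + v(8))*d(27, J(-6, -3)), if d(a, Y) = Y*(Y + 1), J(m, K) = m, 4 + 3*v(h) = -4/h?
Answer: -15735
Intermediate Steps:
v(h) = -4/3 - 4/(3*h) (v(h) = -4/3 + (-4/h)/3 = -4/3 - 4/(3*h))
d(a, Y) = Y*(1 + Y)
(-523 + v(8))*d(27, J(-6, -3)) = (-523 + (4/3)*(-1 - 1*8)/8)*(-6*(1 - 6)) = (-523 + (4/3)*(⅛)*(-1 - 8))*(-6*(-5)) = (-523 + (4/3)*(⅛)*(-9))*30 = (-523 - 3/2)*30 = -1049/2*30 = -15735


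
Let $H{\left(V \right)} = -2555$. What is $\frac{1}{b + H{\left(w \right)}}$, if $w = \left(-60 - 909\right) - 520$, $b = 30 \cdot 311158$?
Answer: $\frac{1}{9332185} \approx 1.0716 \cdot 10^{-7}$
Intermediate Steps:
$b = 9334740$
$w = -1489$ ($w = -969 - 520 = -1489$)
$\frac{1}{b + H{\left(w \right)}} = \frac{1}{9334740 - 2555} = \frac{1}{9332185}$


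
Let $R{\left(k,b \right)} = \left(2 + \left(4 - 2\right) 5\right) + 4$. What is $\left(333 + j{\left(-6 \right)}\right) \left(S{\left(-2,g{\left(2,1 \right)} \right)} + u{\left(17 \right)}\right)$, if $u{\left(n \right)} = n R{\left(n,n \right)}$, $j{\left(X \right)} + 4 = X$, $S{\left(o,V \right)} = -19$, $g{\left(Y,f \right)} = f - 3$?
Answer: $81719$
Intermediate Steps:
$R{\left(k,b \right)} = 16$ ($R{\left(k,b \right)} = \left(2 + 2 \cdot 5\right) + 4 = \left(2 + 10\right) + 4 = 12 + 4 = 16$)
$g{\left(Y,f \right)} = -3 + f$
$j{\left(X \right)} = -4 + X$
$u{\left(n \right)} = 16 n$ ($u{\left(n \right)} = n 16 = 16 n$)
$\left(333 + j{\left(-6 \right)}\right) \left(S{\left(-2,g{\left(2,1 \right)} \right)} + u{\left(17 \right)}\right) = \left(333 - 10\right) \left(-19 + 16 \cdot 17\right) = \left(333 - 10\right) \left(-19 + 272\right) = 323 \cdot 253 = 81719$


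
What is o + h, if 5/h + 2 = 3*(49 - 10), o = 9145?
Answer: 210336/23 ≈ 9145.0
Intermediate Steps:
h = 1/23 (h = 5/(-2 + 3*(49 - 10)) = 5/(-2 + 3*39) = 5/(-2 + 117) = 5/115 = 5*(1/115) = 1/23 ≈ 0.043478)
o + h = 9145 + 1/23 = 210336/23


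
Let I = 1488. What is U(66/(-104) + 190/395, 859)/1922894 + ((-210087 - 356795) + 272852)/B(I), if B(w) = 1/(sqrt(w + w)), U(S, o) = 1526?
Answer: 763/961447 - 1176120*sqrt(186) ≈ -1.6040e+7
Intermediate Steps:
B(w) = sqrt(2)/(2*sqrt(w)) (B(w) = 1/(sqrt(2*w)) = 1/(sqrt(2)*sqrt(w)) = sqrt(2)/(2*sqrt(w)))
U(66/(-104) + 190/395, 859)/1922894 + ((-210087 - 356795) + 272852)/B(I) = 1526/1922894 + ((-210087 - 356795) + 272852)/((sqrt(2)/(2*sqrt(1488)))) = 1526*(1/1922894) + (-566882 + 272852)/((sqrt(2)*(sqrt(93)/372)/2)) = 763/961447 - 294030*4*sqrt(186) = 763/961447 - 1176120*sqrt(186)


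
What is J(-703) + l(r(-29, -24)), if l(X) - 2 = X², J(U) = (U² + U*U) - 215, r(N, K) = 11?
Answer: 988326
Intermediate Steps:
J(U) = -215 + 2*U² (J(U) = (U² + U²) - 215 = 2*U² - 215 = -215 + 2*U²)
l(X) = 2 + X²
J(-703) + l(r(-29, -24)) = (-215 + 2*(-703)²) + (2 + 11²) = (-215 + 2*494209) + (2 + 121) = (-215 + 988418) + 123 = 988203 + 123 = 988326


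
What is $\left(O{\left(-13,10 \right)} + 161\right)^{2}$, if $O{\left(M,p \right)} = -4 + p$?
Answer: $27889$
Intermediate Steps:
$\left(O{\left(-13,10 \right)} + 161\right)^{2} = \left(\left(-4 + 10\right) + 161\right)^{2} = \left(6 + 161\right)^{2} = 167^{2} = 27889$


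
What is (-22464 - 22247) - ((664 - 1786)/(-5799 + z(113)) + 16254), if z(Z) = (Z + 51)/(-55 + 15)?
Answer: -3537871135/58031 ≈ -60965.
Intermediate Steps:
z(Z) = -51/40 - Z/40 (z(Z) = (51 + Z)/(-40) = (51 + Z)*(-1/40) = -51/40 - Z/40)
(-22464 - 22247) - ((664 - 1786)/(-5799 + z(113)) + 16254) = (-22464 - 22247) - ((664 - 1786)/(-5799 + (-51/40 - 1/40*113)) + 16254) = -44711 - (-1122/(-5799 + (-51/40 - 113/40)) + 16254) = -44711 - (-1122/(-5799 - 41/10) + 16254) = -44711 - (-1122/(-58031/10) + 16254) = -44711 - (-1122*(-10/58031) + 16254) = -44711 - (11220/58031 + 16254) = -44711 - 1*943247094/58031 = -44711 - 943247094/58031 = -3537871135/58031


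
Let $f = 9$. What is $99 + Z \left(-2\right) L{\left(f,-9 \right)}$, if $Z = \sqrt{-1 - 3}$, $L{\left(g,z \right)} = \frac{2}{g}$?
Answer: $99 - \frac{8 i}{9} \approx 99.0 - 0.88889 i$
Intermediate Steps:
$Z = 2 i$ ($Z = \sqrt{-4} = 2 i \approx 2.0 i$)
$99 + Z \left(-2\right) L{\left(f,-9 \right)} = 99 + 2 i \left(-2\right) \frac{2}{9} = 99 + - 4 i 2 \cdot \frac{1}{9} = 99 + - 4 i \frac{2}{9} = 99 - \frac{8 i}{9}$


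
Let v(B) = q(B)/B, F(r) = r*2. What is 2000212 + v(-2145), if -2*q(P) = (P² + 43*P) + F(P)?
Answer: 2001262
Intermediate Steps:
F(r) = 2*r
q(P) = -45*P/2 - P²/2 (q(P) = -((P² + 43*P) + 2*P)/2 = -(P² + 45*P)/2 = -45*P/2 - P²/2)
v(B) = -45/2 - B/2 (v(B) = (B*(-45 - B)/2)/B = -45/2 - B/2)
2000212 + v(-2145) = 2000212 + (-45/2 - ½*(-2145)) = 2000212 + (-45/2 + 2145/2) = 2000212 + 1050 = 2001262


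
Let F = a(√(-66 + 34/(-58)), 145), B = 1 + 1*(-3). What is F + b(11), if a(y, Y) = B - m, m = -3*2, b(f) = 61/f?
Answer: 105/11 ≈ 9.5455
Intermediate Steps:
B = -2 (B = 1 - 3 = -2)
m = -6
a(y, Y) = 4 (a(y, Y) = -2 - 1*(-6) = -2 + 6 = 4)
F = 4
F + b(11) = 4 + 61/11 = 105/11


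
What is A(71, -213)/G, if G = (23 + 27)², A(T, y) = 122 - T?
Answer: 51/2500 ≈ 0.020400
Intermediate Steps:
G = 2500 (G = 50² = 2500)
A(71, -213)/G = (122 - 1*71)/2500 = (122 - 71)*(1/2500) = 51*(1/2500) = 51/2500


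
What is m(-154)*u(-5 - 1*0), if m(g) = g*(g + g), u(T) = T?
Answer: -237160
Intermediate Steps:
m(g) = 2*g**2 (m(g) = g*(2*g) = 2*g**2)
m(-154)*u(-5 - 1*0) = (2*(-154)**2)*(-5 - 1*0) = (2*23716)*(-5 + 0) = 47432*(-5) = -237160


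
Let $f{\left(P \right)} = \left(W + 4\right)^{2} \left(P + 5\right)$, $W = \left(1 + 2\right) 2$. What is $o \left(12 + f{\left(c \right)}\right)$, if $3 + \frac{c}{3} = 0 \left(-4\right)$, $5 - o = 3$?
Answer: $-776$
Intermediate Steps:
$o = 2$ ($o = 5 - 3 = 2$)
$c = -9$ ($c = -9 + 3 \cdot 0 \left(-4\right) = -9 + 3 \cdot 0 = -9 + 0 = -9$)
$W = 6$ ($W = 3 \cdot 2 = 6$)
$f{\left(P \right)} = 500 + 100 P$ ($f{\left(P \right)} = \left(6 + 4\right)^{2} \left(P + 5\right) = 10^{2} \left(5 + P\right) = 100 \left(5 + P\right) = 500 + 100 P$)
$o \left(12 + f{\left(c \right)}\right) = 2 \left(12 + \left(500 + 100 \left(-9\right)\right)\right) = 2 \left(12 + \left(500 - 900\right)\right) = 2 \left(12 - 400\right) = 2 \left(-388\right) = -776$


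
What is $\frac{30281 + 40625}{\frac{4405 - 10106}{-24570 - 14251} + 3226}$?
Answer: $\frac{2752641826}{125242247} \approx 21.979$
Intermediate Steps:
$\frac{30281 + 40625}{\frac{4405 - 10106}{-24570 - 14251} + 3226} = \frac{70906}{- \frac{5701}{-38821} + 3226} = \frac{70906}{\left(-5701\right) \left(- \frac{1}{38821}\right) + 3226} = \frac{70906}{\frac{5701}{38821} + 3226} = \frac{70906}{\frac{125242247}{38821}} = 70906 \cdot \frac{38821}{125242247} = \frac{2752641826}{125242247}$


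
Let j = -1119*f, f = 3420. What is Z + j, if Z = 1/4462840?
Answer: -17079199423199/4462840 ≈ -3.8270e+6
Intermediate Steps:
Z = 1/4462840 ≈ 2.2407e-7
j = -3826980 (j = -1119*3420 = -3826980)
Z + j = 1/4462840 - 3826980 = -17079199423199/4462840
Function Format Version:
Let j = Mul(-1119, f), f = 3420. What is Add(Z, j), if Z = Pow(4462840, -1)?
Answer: Rational(-17079199423199, 4462840) ≈ -3.8270e+6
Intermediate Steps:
Z = Rational(1, 4462840) ≈ 2.2407e-7
j = -3826980 (j = Mul(-1119, 3420) = -3826980)
Add(Z, j) = Add(Rational(1, 4462840), -3826980) = Rational(-17079199423199, 4462840)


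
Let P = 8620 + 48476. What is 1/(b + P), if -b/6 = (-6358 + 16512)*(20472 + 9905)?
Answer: -1/1850631252 ≈ -5.4036e-10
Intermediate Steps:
P = 57096
b = -1850688348 (b = -6*(-6358 + 16512)*(20472 + 9905) = -60924*30377 = -6*308448058 = -1850688348)
1/(b + P) = 1/(-1850688348 + 57096) = 1/(-1850631252) = -1/1850631252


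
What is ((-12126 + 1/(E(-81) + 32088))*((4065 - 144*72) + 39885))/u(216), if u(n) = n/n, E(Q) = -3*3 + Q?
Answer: -2171679359959/5333 ≈ -4.0722e+8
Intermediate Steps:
E(Q) = -9 + Q
u(n) = 1
((-12126 + 1/(E(-81) + 32088))*((4065 - 144*72) + 39885))/u(216) = ((-12126 + 1/((-9 - 81) + 32088))*((4065 - 144*72) + 39885))/1 = ((-12126 + 1/(-90 + 32088))*((4065 - 1*10368) + 39885))*1 = ((-12126 + 1/31998)*((4065 - 10368) + 39885))*1 = ((-12126 + 1/31998)*(-6303 + 39885))*1 = -388007747/31998*33582*1 = -2171679359959/5333*1 = -2171679359959/5333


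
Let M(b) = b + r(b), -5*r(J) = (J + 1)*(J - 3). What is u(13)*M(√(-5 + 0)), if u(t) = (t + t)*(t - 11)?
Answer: 416/5 + 364*I*√5/5 ≈ 83.2 + 162.79*I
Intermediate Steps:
r(J) = -(1 + J)*(-3 + J)/5 (r(J) = -(J + 1)*(J - 3)/5 = -(1 + J)*(-3 + J)/5)
u(t) = 2*t*(-11 + t) (u(t) = (2*t)*(-11 + t) = 2*t*(-11 + t))
M(b) = ⅗ - b²/5 + 7*b/5 (M(b) = b + (⅗ - b²/5 + 2*b/5) = ⅗ - b²/5 + 7*b/5)
u(13)*M(√(-5 + 0)) = (2*13*(-11 + 13))*(⅗ - (√(-5 + 0))²/5 + 7*√(-5 + 0)/5) = (2*13*2)*(⅗ - (√(-5))²/5 + 7*√(-5)/5) = 52*(⅗ - (I*√5)²/5 + 7*(I*√5)/5) = 52*(⅗ - ⅕*(-5) + 7*I*√5/5) = 52*(⅗ + 1 + 7*I*√5/5) = 52*(8/5 + 7*I*√5/5) = 416/5 + 364*I*√5/5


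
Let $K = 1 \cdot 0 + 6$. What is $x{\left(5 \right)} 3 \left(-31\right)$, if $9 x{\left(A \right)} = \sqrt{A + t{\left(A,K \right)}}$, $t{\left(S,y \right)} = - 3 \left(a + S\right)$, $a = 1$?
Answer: $- \frac{31 i \sqrt{13}}{3} \approx - 37.257 i$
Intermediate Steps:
$K = 6$ ($K = 0 + 6 = 6$)
$t{\left(S,y \right)} = -3 - 3 S$ ($t{\left(S,y \right)} = - 3 \left(1 + S\right) = -3 - 3 S$)
$x{\left(A \right)} = \frac{\sqrt{-3 - 2 A}}{9}$ ($x{\left(A \right)} = \frac{\sqrt{A - \left(3 + 3 A\right)}}{9} = \frac{\sqrt{-3 - 2 A}}{9}$)
$x{\left(5 \right)} 3 \left(-31\right) = \frac{\sqrt{-3 - 10}}{9} \cdot 3 \left(-31\right) = \frac{\sqrt{-13}}{9} \cdot 3 \left(-31\right) = \frac{i \sqrt{13}}{9} \cdot 3 \left(-31\right) = \frac{i \sqrt{13}}{3} \left(-31\right) = - \frac{31 i \sqrt{13}}{3}$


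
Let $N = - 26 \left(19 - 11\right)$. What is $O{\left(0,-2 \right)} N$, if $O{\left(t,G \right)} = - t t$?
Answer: $0$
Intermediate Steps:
$N = -208$ ($N = \left(-26\right) 8 = -208$)
$O{\left(t,G \right)} = - t^{2}$
$O{\left(0,-2 \right)} N = - 0^{2} \left(-208\right) = \left(-1\right) 0 \left(-208\right) = 0 \left(-208\right) = 0$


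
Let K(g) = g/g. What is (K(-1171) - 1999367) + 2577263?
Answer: 577897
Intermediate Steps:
K(g) = 1
(K(-1171) - 1999367) + 2577263 = (1 - 1999367) + 2577263 = -1999366 + 2577263 = 577897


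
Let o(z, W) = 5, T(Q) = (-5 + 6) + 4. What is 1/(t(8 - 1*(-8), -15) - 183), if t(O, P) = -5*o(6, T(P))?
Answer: -1/208 ≈ -0.0048077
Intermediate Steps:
T(Q) = 5 (T(Q) = 1 + 4 = 5)
t(O, P) = -25 (t(O, P) = -5*5 = -25)
1/(t(8 - 1*(-8), -15) - 183) = 1/(-25 - 183) = 1/(-208) = -1/208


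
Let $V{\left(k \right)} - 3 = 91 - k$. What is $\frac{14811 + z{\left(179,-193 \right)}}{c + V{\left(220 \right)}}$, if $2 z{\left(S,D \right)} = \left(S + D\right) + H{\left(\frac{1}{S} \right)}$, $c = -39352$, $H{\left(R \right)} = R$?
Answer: $- \frac{5299833}{14133124} \approx -0.37499$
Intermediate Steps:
$V{\left(k \right)} = 94 - k$ ($V{\left(k \right)} = 3 - \left(-91 + k\right) = 94 - k$)
$z{\left(S,D \right)} = \frac{D}{2} + \frac{S}{2} + \frac{1}{2 S}$ ($z{\left(S,D \right)} = \frac{\left(S + D\right) + \frac{1}{S}}{2} = \frac{\left(D + S\right) + \frac{1}{S}}{2} = \frac{D + S + \frac{1}{S}}{2} = \frac{D}{2} + \frac{S}{2} + \frac{1}{2 S}$)
$\frac{14811 + z{\left(179,-193 \right)}}{c + V{\left(220 \right)}} = \frac{14811 + \frac{1 + 179 \left(-193 + 179\right)}{2 \cdot 179}}{-39352 + \left(94 - 220\right)} = \frac{14811 + \frac{1}{2} \cdot \frac{1}{179} \left(1 + 179 \left(-14\right)\right)}{-39352 + \left(94 - 220\right)} = \frac{14811 + \frac{1}{2} \cdot \frac{1}{179} \left(1 - 2506\right)}{-39352 - 126} = \frac{14811 + \frac{1}{2} \cdot \frac{1}{179} \left(-2505\right)}{-39478} = \left(14811 - \frac{2505}{358}\right) \left(- \frac{1}{39478}\right) = \frac{5299833}{358} \left(- \frac{1}{39478}\right) = - \frac{5299833}{14133124}$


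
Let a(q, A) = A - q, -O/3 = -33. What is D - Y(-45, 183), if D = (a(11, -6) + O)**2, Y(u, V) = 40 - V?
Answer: 6867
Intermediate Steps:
O = 99 (O = -3*(-33) = 99)
D = 6724 (D = ((-6 - 1*11) + 99)**2 = ((-6 - 11) + 99)**2 = (-17 + 99)**2 = 82**2 = 6724)
D - Y(-45, 183) = 6724 - (40 - 1*183) = 6724 - (40 - 183) = 6724 - 1*(-143) = 6724 + 143 = 6867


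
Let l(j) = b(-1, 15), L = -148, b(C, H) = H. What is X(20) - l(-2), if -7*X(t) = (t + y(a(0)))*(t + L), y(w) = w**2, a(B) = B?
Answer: 2455/7 ≈ 350.71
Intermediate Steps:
l(j) = 15
X(t) = -t*(-148 + t)/7 (X(t) = -(t + 0**2)*(t - 148)/7 = -(t + 0)*(-148 + t)/7 = -t*(-148 + t)/7)
X(20) - l(-2) = (1/7)*20*(148 - 1*20) - 1*15 = (1/7)*20*(148 - 20) - 15 = (1/7)*20*128 - 15 = 2560/7 - 15 = 2455/7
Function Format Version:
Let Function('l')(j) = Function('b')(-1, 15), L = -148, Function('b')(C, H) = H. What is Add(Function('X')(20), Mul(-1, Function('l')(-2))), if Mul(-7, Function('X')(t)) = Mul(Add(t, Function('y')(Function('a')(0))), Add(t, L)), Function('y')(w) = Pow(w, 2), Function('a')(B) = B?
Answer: Rational(2455, 7) ≈ 350.71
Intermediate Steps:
Function('l')(j) = 15
Function('X')(t) = Mul(Rational(-1, 7), t, Add(-148, t)) (Function('X')(t) = Mul(Rational(-1, 7), Mul(Add(t, Pow(0, 2)), Add(t, -148))) = Mul(Rational(-1, 7), Mul(Add(t, 0), Add(-148, t))) = Mul(Rational(-1, 7), Mul(t, Add(-148, t))) = Mul(Rational(-1, 7), t, Add(-148, t)))
Add(Function('X')(20), Mul(-1, Function('l')(-2))) = Add(Mul(Rational(1, 7), 20, Add(148, Mul(-1, 20))), Mul(-1, 15)) = Add(Mul(Rational(1, 7), 20, Add(148, -20)), -15) = Add(Mul(Rational(1, 7), 20, 128), -15) = Add(Rational(2560, 7), -15) = Rational(2455, 7)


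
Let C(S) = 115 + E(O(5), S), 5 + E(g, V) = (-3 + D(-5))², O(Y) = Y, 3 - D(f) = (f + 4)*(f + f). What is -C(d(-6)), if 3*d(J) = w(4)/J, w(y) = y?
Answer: -210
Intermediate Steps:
D(f) = 3 - 2*f*(4 + f) (D(f) = 3 - (f + 4)*(f + f) = 3 - (4 + f)*2*f = 3 - 2*f*(4 + f))
d(J) = 4/(3*J) (d(J) = (4/J)/3 = 4/(3*J))
E(g, V) = 95 (E(g, V) = -5 + (-3 + (3 - 8*(-5) - 2*(-5)²))² = -5 + (-3 + (3 + 40 - 2*25))² = -5 + (-3 + (3 + 40 - 50))² = -5 + (-3 - 7)² = -5 + (-10)² = -5 + 100 = 95)
C(S) = 210 (C(S) = 115 + 95 = 210)
-C(d(-6)) = -1*210 = -210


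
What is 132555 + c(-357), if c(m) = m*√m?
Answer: 132555 - 357*I*√357 ≈ 1.3256e+5 - 6745.3*I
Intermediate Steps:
c(m) = m^(3/2)
132555 + c(-357) = 132555 + (-357)^(3/2) = 132555 - 357*I*√357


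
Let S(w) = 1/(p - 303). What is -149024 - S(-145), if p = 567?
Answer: -39342337/264 ≈ -1.4902e+5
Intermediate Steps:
S(w) = 1/264 (S(w) = 1/(567 - 303) = 1/264)
-149024 - S(-145) = -149024 - 1*1/264 = -149024 - 1/264 = -39342337/264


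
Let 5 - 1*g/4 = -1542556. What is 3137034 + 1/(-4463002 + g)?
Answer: 5355676200229/1707242 ≈ 3.1370e+6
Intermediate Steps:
g = 6170244 (g = 20 - 4*(-1542556) = 20 + 6170224 = 6170244)
3137034 + 1/(-4463002 + g) = 3137034 + 1/(-4463002 + 6170244) = 3137034 + 1/1707242 = 5355676200229/1707242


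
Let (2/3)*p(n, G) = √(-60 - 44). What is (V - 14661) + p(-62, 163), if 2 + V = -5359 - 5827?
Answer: -25849 + 3*I*√26 ≈ -25849.0 + 15.297*I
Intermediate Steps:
V = -11188 (V = -2 + (-5359 - 5827) = -2 - 11186 = -11188)
p(n, G) = 3*I*√26 (p(n, G) = 3*√(-60 - 44)/2 = 3*√(-104)/2 = 3*(2*I*√26)/2 = 3*I*√26)
(V - 14661) + p(-62, 163) = (-11188 - 14661) + 3*I*√26 = -25849 + 3*I*√26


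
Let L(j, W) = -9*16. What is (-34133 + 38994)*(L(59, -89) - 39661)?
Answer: -193492105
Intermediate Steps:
L(j, W) = -144
(-34133 + 38994)*(L(59, -89) - 39661) = (-34133 + 38994)*(-144 - 39661) = 4861*(-39805) = -193492105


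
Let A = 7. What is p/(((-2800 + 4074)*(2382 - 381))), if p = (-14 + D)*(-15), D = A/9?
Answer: 85/1092546 ≈ 7.7800e-5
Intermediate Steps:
D = 7/9 ≈ 0.77778
p = 595/3 (p = (-14 + 7/9)*(-15) = -119/9*(-15) = 595/3 ≈ 198.33)
p/(((-2800 + 4074)*(2382 - 381))) = (595/3)/((-2800 + 4074)*(2382 - 381)) = (595/3)/(1274*2001) = (595/3)/2549274 = (1/2549274)*(595/3) = 85/1092546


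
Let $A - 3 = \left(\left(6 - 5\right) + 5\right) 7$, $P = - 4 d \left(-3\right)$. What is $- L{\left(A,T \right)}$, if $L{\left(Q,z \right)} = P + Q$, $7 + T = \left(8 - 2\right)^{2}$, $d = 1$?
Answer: $-57$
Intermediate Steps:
$P = 12$ ($P = \left(-4\right) 1 \left(-3\right) = \left(-4\right) \left(-3\right) = 12$)
$A = 45$ ($A = 3 + \left(\left(6 - 5\right) + 5\right) 7 = 3 + \left(1 + 5\right) 7 = 3 + 6 \cdot 7 = 3 + 42 = 45$)
$T = 29$ ($T = -7 + \left(8 - 2\right)^{2} = -7 + 6^{2} = -7 + 36 = 29$)
$L{\left(Q,z \right)} = 12 + Q$
$- L{\left(A,T \right)} = - (12 + 45) = \left(-1\right) 57 = -57$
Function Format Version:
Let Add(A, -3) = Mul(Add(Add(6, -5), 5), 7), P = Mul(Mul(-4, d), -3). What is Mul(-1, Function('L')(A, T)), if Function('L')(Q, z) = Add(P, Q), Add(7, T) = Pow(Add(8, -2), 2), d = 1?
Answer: -57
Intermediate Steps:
P = 12 (P = Mul(Mul(-4, 1), -3) = Mul(-4, -3) = 12)
A = 45 (A = Add(3, Mul(Add(Add(6, -5), 5), 7)) = Add(3, Mul(Add(1, 5), 7)) = Add(3, Mul(6, 7)) = Add(3, 42) = 45)
T = 29 (T = Add(-7, Pow(Add(8, -2), 2)) = Add(-7, Pow(6, 2)) = Add(-7, 36) = 29)
Function('L')(Q, z) = Add(12, Q)
Mul(-1, Function('L')(A, T)) = Mul(-1, Add(12, 45)) = Mul(-1, 57) = -57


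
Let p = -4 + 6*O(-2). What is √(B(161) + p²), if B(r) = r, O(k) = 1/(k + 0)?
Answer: √210 ≈ 14.491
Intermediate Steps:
O(k) = 1/k
p = -7 (p = -4 + 6/(-2) = -4 + 6*(-½) = -4 - 3 = -7)
√(B(161) + p²) = √(161 + (-7)²) = √(161 + 49) = √210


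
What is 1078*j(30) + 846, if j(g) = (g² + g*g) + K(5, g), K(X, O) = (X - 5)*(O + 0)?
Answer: 1941246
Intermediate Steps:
K(X, O) = O*(-5 + X) (K(X, O) = (-5 + X)*O = O*(-5 + X))
j(g) = 2*g² (j(g) = (g² + g*g) + g*(-5 + 5) = (g² + g²) + g*0 = 2*g² + 0 = 2*g²)
1078*j(30) + 846 = 1078*(2*30²) + 846 = 1078*(2*900) + 846 = 1078*1800 + 846 = 1940400 + 846 = 1941246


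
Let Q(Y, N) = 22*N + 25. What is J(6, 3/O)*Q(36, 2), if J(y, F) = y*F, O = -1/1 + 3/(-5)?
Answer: -3105/4 ≈ -776.25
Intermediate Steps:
Q(Y, N) = 25 + 22*N
O = -8/5 (O = -1*1 + 3*(-1/5) = -1 - 3/5 = -8/5 ≈ -1.6000)
J(y, F) = F*y
J(6, 3/O)*Q(36, 2) = ((3/(-8/5))*6)*(25 + 22*2) = ((3*(-5/8))*6)*(25 + 44) = -15/8*6*69 = -45/4*69 = -3105/4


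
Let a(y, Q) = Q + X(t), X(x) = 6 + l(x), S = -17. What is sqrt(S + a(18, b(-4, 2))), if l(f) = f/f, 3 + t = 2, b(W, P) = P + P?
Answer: I*sqrt(6) ≈ 2.4495*I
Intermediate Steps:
b(W, P) = 2*P
t = -1 (t = -3 + 2 = -1)
l(f) = 1
X(x) = 7 (X(x) = 6 + 1 = 7)
a(y, Q) = 7 + Q (a(y, Q) = Q + 7 = 7 + Q)
sqrt(S + a(18, b(-4, 2))) = sqrt(-17 + (7 + 2*2)) = sqrt(-17 + (7 + 4)) = sqrt(-17 + 11) = sqrt(-6) = I*sqrt(6)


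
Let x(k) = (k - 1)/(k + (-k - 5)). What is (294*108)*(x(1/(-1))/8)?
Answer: 7938/5 ≈ 1587.6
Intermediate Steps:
x(k) = 1/5 - k/5 (x(k) = (-1 + k)/(k + (-5 - k)) = (-1 + k)/(-5) = (-1 + k)*(-1/5) = 1/5 - k/5)
(294*108)*(x(1/(-1))/8) = (294*108)*((1/5 - 1/(5*(-1)))/8) = 31752*((1/5 - (-1)/5)*(1/8)) = 31752*((1/5 - 1/5*(-1))*(1/8)) = 31752*((1/5 + 1/5)*(1/8)) = 31752*((2/5)*(1/8)) = 31752*(1/20) = 7938/5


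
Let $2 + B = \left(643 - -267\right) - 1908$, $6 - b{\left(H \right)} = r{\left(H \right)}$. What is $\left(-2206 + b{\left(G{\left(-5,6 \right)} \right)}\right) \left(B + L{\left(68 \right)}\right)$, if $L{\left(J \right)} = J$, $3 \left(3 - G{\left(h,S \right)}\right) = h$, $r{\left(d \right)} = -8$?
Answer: $2042944$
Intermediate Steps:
$G{\left(h,S \right)} = 3 - \frac{h}{3}$
$b{\left(H \right)} = 14$ ($b{\left(H \right)} = 6 - -8 = 6 + 8 = 14$)
$B = -1000$ ($B = -2 + \left(\left(643 - -267\right) - 1908\right) = -2 + \left(\left(643 + 267\right) - 1908\right) = -2 + \left(910 - 1908\right) = -2 - 998 = -1000$)
$\left(-2206 + b{\left(G{\left(-5,6 \right)} \right)}\right) \left(B + L{\left(68 \right)}\right) = \left(-2206 + 14\right) \left(-1000 + 68\right) = \left(-2192\right) \left(-932\right) = 2042944$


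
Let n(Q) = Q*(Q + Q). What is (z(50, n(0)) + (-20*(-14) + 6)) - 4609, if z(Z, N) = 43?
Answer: -4280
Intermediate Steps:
n(Q) = 2*Q**2 (n(Q) = Q*(2*Q) = 2*Q**2)
(z(50, n(0)) + (-20*(-14) + 6)) - 4609 = (43 + (-20*(-14) + 6)) - 4609 = (43 + (280 + 6)) - 4609 = (43 + 286) - 4609 = 329 - 4609 = -4280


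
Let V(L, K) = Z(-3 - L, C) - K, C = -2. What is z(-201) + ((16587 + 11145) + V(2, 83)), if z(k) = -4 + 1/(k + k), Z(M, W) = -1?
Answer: 11112887/402 ≈ 27644.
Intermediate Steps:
V(L, K) = -1 - K
z(k) = -4 + 1/(2*k)
z(-201) + ((16587 + 11145) + V(2, 83)) = (-4 + (½)/(-201)) + ((16587 + 11145) + (-1 - 1*83)) = (-4 + (½)*(-1/201)) + (27732 + (-1 - 83)) = (-4 - 1/402) + (27732 - 84) = -1609/402 + 27648 = 11112887/402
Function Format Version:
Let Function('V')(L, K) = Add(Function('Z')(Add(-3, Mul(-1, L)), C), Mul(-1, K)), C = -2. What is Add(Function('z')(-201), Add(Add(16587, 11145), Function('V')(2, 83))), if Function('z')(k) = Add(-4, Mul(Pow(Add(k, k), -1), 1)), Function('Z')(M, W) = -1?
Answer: Rational(11112887, 402) ≈ 27644.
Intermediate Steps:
Function('V')(L, K) = Add(-1, Mul(-1, K))
Function('z')(k) = Add(-4, Mul(Rational(1, 2), Pow(k, -1))) (Function('z')(k) = Add(-4, Mul(Pow(Mul(2, k), -1), 1)) = Add(-4, Mul(Mul(Rational(1, 2), Pow(k, -1)), 1)) = Add(-4, Mul(Rational(1, 2), Pow(k, -1))))
Add(Function('z')(-201), Add(Add(16587, 11145), Function('V')(2, 83))) = Add(Add(-4, Mul(Rational(1, 2), Pow(-201, -1))), Add(Add(16587, 11145), Add(-1, Mul(-1, 83)))) = Add(Add(-4, Mul(Rational(1, 2), Rational(-1, 201))), Add(27732, Add(-1, -83))) = Add(Add(-4, Rational(-1, 402)), Add(27732, -84)) = Add(Rational(-1609, 402), 27648) = Rational(11112887, 402)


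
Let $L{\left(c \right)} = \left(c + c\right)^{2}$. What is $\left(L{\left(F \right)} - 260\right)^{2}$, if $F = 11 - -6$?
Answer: $802816$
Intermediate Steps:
$F = 17$ ($F = 11 + 6 = 17$)
$L{\left(c \right)} = 4 c^{2}$ ($L{\left(c \right)} = \left(2 c\right)^{2} = 4 c^{2}$)
$\left(L{\left(F \right)} - 260\right)^{2} = \left(4 \cdot 17^{2} - 260\right)^{2} = \left(4 \cdot 289 - 260\right)^{2} = \left(1156 - 260\right)^{2} = 896^{2} = 802816$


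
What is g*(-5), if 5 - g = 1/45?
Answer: -224/9 ≈ -24.889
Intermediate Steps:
g = 224/45 (g = 5 - 1/45 = 224/45 ≈ 4.9778)
g*(-5) = (224/45)*(-5) = -224/9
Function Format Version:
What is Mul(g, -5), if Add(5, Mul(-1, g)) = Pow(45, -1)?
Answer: Rational(-224, 9) ≈ -24.889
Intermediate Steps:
g = Rational(224, 45) (g = Add(5, Mul(-1, Pow(45, -1))) = Add(5, Mul(-1, Rational(1, 45))) = Add(5, Rational(-1, 45)) = Rational(224, 45) ≈ 4.9778)
Mul(g, -5) = Mul(Rational(224, 45), -5) = Rational(-224, 9)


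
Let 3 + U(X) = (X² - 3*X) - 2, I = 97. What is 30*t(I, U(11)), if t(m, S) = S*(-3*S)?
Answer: -620010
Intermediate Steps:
U(X) = -5 + X² - 3*X (U(X) = -3 + ((X² - 3*X) - 2) = -3 + (-2 + X² - 3*X) = -5 + X² - 3*X)
t(m, S) = -3*S²
30*t(I, U(11)) = 30*(-3*(-5 + 11² - 3*11)²) = 30*(-3*(-5 + 121 - 33)²) = 30*(-3*83²) = 30*(-3*6889) = 30*(-20667) = -620010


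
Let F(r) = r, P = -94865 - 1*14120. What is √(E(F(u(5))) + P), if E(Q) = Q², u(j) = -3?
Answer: 28*I*√139 ≈ 330.12*I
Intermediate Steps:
P = -108985 (P = -94865 - 14120 = -108985)
√(E(F(u(5))) + P) = √((-3)² - 108985) = √(9 - 108985) = √(-108976) = 28*I*√139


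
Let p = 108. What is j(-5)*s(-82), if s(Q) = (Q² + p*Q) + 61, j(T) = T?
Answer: 10355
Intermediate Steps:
s(Q) = 61 + Q² + 108*Q (s(Q) = (Q² + 108*Q) + 61 = 61 + Q² + 108*Q)
j(-5)*s(-82) = -5*(61 + (-82)² + 108*(-82)) = -5*(61 + 6724 - 8856) = -5*(-2071) = 10355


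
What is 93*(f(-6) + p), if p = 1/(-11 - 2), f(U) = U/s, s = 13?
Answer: -651/13 ≈ -50.077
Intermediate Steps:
f(U) = U/13
p = -1/13 (p = 1/(-13) = -1/13 ≈ -0.076923)
93*(f(-6) + p) = 93*((1/13)*(-6) - 1/13) = 93*(-6/13 - 1/13) = 93*(-7/13) = -651/13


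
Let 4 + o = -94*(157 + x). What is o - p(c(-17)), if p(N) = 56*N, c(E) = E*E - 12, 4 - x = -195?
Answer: -48980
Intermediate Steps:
x = 199 (x = 4 - 1*(-195) = 4 + 195 = 199)
c(E) = -12 + E² (c(E) = E² - 12 = -12 + E²)
o = -33468 (o = -4 - 94*(157 + 199) = -4 - 94*356 = -4 - 33464 = -33468)
o - p(c(-17)) = -33468 - 56*(-12 + (-17)²) = -33468 - 56*(-12 + 289) = -33468 - 56*277 = -33468 - 1*15512 = -33468 - 15512 = -48980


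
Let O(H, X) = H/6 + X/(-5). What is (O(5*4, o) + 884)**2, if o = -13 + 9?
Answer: 177475684/225 ≈ 7.8878e+5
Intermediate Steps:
o = -4
O(H, X) = -X/5 + H/6 (O(H, X) = H*(1/6) + X*(-1/5) = H/6 - X/5 = -X/5 + H/6)
(O(5*4, o) + 884)**2 = ((-1/5*(-4) + (5*4)/6) + 884)**2 = ((4/5 + (1/6)*20) + 884)**2 = ((4/5 + 10/3) + 884)**2 = (62/15 + 884)**2 = (13322/15)**2 = 177475684/225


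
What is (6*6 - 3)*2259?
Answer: 74547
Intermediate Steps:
(6*6 - 3)*2259 = (36 - 3)*2259 = 33*2259 = 74547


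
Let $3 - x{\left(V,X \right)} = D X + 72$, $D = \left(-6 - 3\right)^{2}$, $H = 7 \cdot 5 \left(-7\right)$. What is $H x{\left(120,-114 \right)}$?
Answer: $-2245425$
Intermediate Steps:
$H = -245$ ($H = 35 \left(-7\right) = -245$)
$D = 81$ ($D = \left(-9\right)^{2} = 81$)
$x{\left(V,X \right)} = -69 - 81 X$ ($x{\left(V,X \right)} = 3 - \left(81 X + 72\right) = 3 - \left(72 + 81 X\right) = -69 - 81 X$)
$H x{\left(120,-114 \right)} = - 245 \left(-69 - -9234\right) = - 245 \left(-69 + 9234\right) = \left(-245\right) 9165 = -2245425$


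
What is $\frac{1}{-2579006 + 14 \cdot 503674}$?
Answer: $\frac{1}{4472430} \approx 2.2359 \cdot 10^{-7}$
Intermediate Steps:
$\frac{1}{-2579006 + 14 \cdot 503674} = \frac{1}{-2579006 + 7051436} = \frac{1}{4472430}$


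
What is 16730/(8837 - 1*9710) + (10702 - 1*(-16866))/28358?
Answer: -225181238/12378267 ≈ -18.192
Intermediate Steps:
16730/(8837 - 1*9710) + (10702 - 1*(-16866))/28358 = 16730/(8837 - 9710) + (10702 + 16866)*(1/28358) = 16730/(-873) + 27568*(1/28358) = 16730*(-1/873) + 13784/14179 = -16730/873 + 13784/14179 = -225181238/12378267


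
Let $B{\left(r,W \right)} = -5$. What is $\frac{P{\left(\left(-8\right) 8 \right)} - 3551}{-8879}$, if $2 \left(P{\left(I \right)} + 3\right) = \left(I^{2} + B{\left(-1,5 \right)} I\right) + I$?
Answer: $\frac{106}{683} \approx 0.1552$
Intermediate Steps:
$P{\left(I \right)} = -3 + \frac{I^{2}}{2} - 2 I$ ($P{\left(I \right)} = -3 + \frac{\left(I^{2} - 5 I\right) + I}{2} = -3 + \frac{I^{2} - 4 I}{2} = -3 + \left(\frac{I^{2}}{2} - 2 I\right) = -3 + \frac{I^{2}}{2} - 2 I$)
$\frac{P{\left(\left(-8\right) 8 \right)} - 3551}{-8879} = \frac{\left(-3 + \frac{\left(\left(-8\right) 8\right)^{2}}{2} - 2 \left(\left(-8\right) 8\right)\right) - 3551}{-8879} = \left(\left(-3 + \frac{\left(-64\right)^{2}}{2} - -128\right) - 3551\right) \left(- \frac{1}{8879}\right) = \left(\left(-3 + \frac{1}{2} \cdot 4096 + 128\right) - 3551\right) \left(- \frac{1}{8879}\right) = \left(\left(-3 + 2048 + 128\right) - 3551\right) \left(- \frac{1}{8879}\right) = \left(2173 - 3551\right) \left(- \frac{1}{8879}\right) = \left(-1378\right) \left(- \frac{1}{8879}\right) = \frac{106}{683}$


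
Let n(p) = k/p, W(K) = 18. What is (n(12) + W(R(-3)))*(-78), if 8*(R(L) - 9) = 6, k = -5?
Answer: -2743/2 ≈ -1371.5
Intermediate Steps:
R(L) = 39/4 (R(L) = 9 + (⅛)*6 = 9 + ¾ = 39/4)
n(p) = -5/p
(n(12) + W(R(-3)))*(-78) = (-5/12 + 18)*(-78) = (211/12)*(-78) = -2743/2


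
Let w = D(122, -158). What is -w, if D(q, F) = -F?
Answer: -158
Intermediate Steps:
w = 158 (w = -1*(-158) = 158)
-w = -1*158 = -158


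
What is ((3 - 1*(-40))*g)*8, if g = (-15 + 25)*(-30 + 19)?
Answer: -37840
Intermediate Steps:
g = -110 (g = 10*(-11) = -110)
((3 - 1*(-40))*g)*8 = ((3 - 1*(-40))*(-110))*8 = ((3 + 40)*(-110))*8 = (43*(-110))*8 = -4730*8 = -37840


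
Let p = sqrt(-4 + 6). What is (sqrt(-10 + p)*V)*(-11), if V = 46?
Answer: -506*I*sqrt(10 - sqrt(2)) ≈ -1482.7*I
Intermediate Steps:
p = sqrt(2) ≈ 1.4142
(sqrt(-10 + p)*V)*(-11) = (sqrt(-10 + sqrt(2))*46)*(-11) = (46*sqrt(-10 + sqrt(2)))*(-11) = -506*sqrt(-10 + sqrt(2))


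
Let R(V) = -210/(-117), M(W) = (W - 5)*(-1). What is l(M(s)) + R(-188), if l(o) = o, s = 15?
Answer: -320/39 ≈ -8.2051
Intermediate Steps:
M(W) = 5 - W (M(W) = (-5 + W)*(-1) = 5 - W)
R(V) = 70/39 (R(V) = -210*(-1/117) = 70/39)
l(M(s)) + R(-188) = (5 - 1*15) + 70/39 = (5 - 15) + 70/39 = -10 + 70/39 = -320/39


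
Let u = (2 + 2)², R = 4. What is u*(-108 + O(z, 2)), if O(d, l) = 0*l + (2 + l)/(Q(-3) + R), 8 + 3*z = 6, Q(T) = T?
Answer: -1664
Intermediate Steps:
z = -⅔ (z = -8/3 + (⅓)*6 = -8/3 + 2 = -⅔ ≈ -0.66667)
O(d, l) = 2 + l (O(d, l) = 0*l + (2 + l)/(-3 + 4) = 0 + (2 + l)/1 = 0 + (2 + l)*1 = 0 + (2 + l) = 2 + l)
u = 16 (u = 4² = 16)
u*(-108 + O(z, 2)) = 16*(-108 + (2 + 2)) = 16*(-108 + 4) = 16*(-104) = -1664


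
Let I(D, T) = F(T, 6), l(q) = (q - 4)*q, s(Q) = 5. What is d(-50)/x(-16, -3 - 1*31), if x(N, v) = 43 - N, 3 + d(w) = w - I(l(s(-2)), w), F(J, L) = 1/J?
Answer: -2649/2950 ≈ -0.89797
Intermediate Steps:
l(q) = q*(-4 + q) (l(q) = (-4 + q)*q = q*(-4 + q))
I(D, T) = 1/T
d(w) = -3 + w - 1/w (d(w) = -3 + (w - 1/w) = -3 + w - 1/w)
d(-50)/x(-16, -3 - 1*31) = (-3 - 50 - 1/(-50))/(43 - 1*(-16)) = (-3 - 50 - 1*(-1/50))/(43 + 16) = (-3 - 50 + 1/50)/59 = -2649/50*1/59 = -2649/2950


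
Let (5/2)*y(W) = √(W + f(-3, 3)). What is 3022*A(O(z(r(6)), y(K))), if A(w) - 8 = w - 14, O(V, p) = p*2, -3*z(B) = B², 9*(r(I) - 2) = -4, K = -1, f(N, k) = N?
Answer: -18132 + 24176*I/5 ≈ -18132.0 + 4835.2*I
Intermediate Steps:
y(W) = 2*√(-3 + W)/5 (y(W) = 2*√(W - 3)/5 = 2*√(-3 + W)/5)
r(I) = 14/9 (r(I) = 2 + (⅑)*(-4) = 2 - 4/9 = 14/9)
z(B) = -B²/3
O(V, p) = 2*p
A(w) = -6 + w (A(w) = 8 + (w - 14) = 8 + (-14 + w) = -6 + w)
3022*A(O(z(r(6)), y(K))) = 3022*(-6 + 2*(2*√(-3 - 1)/5)) = 3022*(-6 + 2*(2*√(-4)/5)) = 3022*(-6 + 2*(2*(2*I)/5)) = 3022*(-6 + 2*(4*I/5)) = 3022*(-6 + 8*I/5) = -18132 + 24176*I/5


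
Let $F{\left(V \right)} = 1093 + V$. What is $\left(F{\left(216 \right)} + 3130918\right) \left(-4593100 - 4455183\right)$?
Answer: $-28341276316241$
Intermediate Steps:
$\left(F{\left(216 \right)} + 3130918\right) \left(-4593100 - 4455183\right) = \left(\left(1093 + 216\right) + 3130918\right) \left(-4593100 - 4455183\right) = \left(1309 + 3130918\right) \left(-9048283\right) = 3132227 \left(-9048283\right) = -28341276316241$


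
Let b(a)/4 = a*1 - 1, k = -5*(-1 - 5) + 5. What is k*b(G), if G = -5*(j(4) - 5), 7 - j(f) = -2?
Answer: -2940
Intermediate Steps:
j(f) = 9 (j(f) = 7 - 1*(-2) = 7 + 2 = 9)
G = -20 (G = -5*(9 - 5) = -5*4 = -20)
k = 35 (k = -5*(-6) + 5 = 30 + 5 = 35)
b(a) = -4 + 4*a (b(a) = 4*(a*1 - 1) = 4*(a - 1) = 4*(-1 + a) = -4 + 4*a)
k*b(G) = 35*(-4 + 4*(-20)) = 35*(-4 - 80) = 35*(-84) = -2940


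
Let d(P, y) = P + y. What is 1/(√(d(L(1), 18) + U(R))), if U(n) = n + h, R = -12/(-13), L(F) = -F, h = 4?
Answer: √3705/285 ≈ 0.21357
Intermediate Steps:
R = 12/13 (R = -12*(-1/13) = 12/13 ≈ 0.92308)
U(n) = 4 + n (U(n) = n + 4 = 4 + n)
1/(√(d(L(1), 18) + U(R))) = 1/(√((-1*1 + 18) + (4 + 12/13))) = 1/(√((-1 + 18) + 64/13)) = 1/(√(17 + 64/13)) = 1/(√(285/13)) = 1/(√3705/13) = √3705/285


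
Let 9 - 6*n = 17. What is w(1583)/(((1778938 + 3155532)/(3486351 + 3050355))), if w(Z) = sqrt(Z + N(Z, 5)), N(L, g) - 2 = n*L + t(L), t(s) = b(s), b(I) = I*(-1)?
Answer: 1089451*I*sqrt(18978)/2467235 ≈ 60.831*I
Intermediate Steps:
n = -4/3 (n = 3/2 - 1/6*17 = 3/2 - 17/6 = -4/3 ≈ -1.3333)
b(I) = -I
t(s) = -s
N(L, g) = 2 - 7*L/3 (N(L, g) = 2 + (-4*L/3 - L) = 2 - 7*L/3)
w(Z) = sqrt(2 - 4*Z/3) (w(Z) = sqrt(Z + (2 - 7*Z/3)) = sqrt(2 - 4*Z/3))
w(1583)/(((1778938 + 3155532)/(3486351 + 3050355))) = (sqrt(18 - 12*1583)/3)/(((1778938 + 3155532)/(3486351 + 3050355))) = (sqrt(18 - 18996)/3)/((4934470/6536706)) = (sqrt(-18978)/3)/((4934470*(1/6536706))) = ((I*sqrt(18978))/3)/(2467235/3268353) = (I*sqrt(18978)/3)*(3268353/2467235) = 1089451*I*sqrt(18978)/2467235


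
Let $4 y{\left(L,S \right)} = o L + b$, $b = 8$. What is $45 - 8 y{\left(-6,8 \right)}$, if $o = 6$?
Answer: $101$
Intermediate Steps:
$y{\left(L,S \right)} = 2 + \frac{3 L}{2}$ ($y{\left(L,S \right)} = \frac{6 L + 8}{4} = \frac{8 + 6 L}{4} = 2 + \frac{3 L}{2}$)
$45 - 8 y{\left(-6,8 \right)} = 45 - 8 \left(2 + \frac{3}{2} \left(-6\right)\right) = 45 - 8 \left(2 - 9\right) = 45 - -56 = 45 + 56 = 101$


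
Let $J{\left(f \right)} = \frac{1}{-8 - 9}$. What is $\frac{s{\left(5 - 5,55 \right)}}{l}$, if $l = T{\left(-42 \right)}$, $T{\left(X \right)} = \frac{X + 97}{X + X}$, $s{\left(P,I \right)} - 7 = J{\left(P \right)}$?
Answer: $- \frac{9912}{935} \approx -10.601$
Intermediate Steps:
$J{\left(f \right)} = - \frac{1}{17}$ ($J{\left(f \right)} = \frac{1}{-17} = - \frac{1}{17}$)
$s{\left(P,I \right)} = \frac{118}{17}$ ($s{\left(P,I \right)} = 7 - \frac{1}{17} = \frac{118}{17}$)
$T{\left(X \right)} = \frac{97 + X}{2 X}$
$l = - \frac{55}{84}$ ($l = \frac{97 - 42}{2 \left(-42\right)} = \frac{1}{2} \left(- \frac{1}{42}\right) 55 = - \frac{55}{84} \approx -0.65476$)
$\frac{s{\left(5 - 5,55 \right)}}{l} = \frac{118}{17 \left(- \frac{55}{84}\right)} = \frac{118}{17} \left(- \frac{84}{55}\right) = - \frac{9912}{935}$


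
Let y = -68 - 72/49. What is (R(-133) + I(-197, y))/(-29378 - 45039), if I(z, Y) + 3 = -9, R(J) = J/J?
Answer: 11/74417 ≈ 0.00014782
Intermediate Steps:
y = -3404/49 (y = -68 - 72*1/49 = -68 - 72/49 = -3404/49 ≈ -69.469)
R(J) = 1
I(z, Y) = -12 (I(z, Y) = -3 - 9 = -12)
(R(-133) + I(-197, y))/(-29378 - 45039) = (1 - 12)/(-29378 - 45039) = -11/(-74417) = -11*(-1/74417) = 11/74417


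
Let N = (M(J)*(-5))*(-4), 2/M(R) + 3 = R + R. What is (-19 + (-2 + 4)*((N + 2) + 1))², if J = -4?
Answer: 49729/121 ≈ 410.98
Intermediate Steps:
M(R) = 2/(-3 + 2*R) (M(R) = 2/(-3 + (R + R)) = 2/(-3 + 2*R))
N = -40/11 (N = ((2/(-3 + 2*(-4)))*(-5))*(-4) = ((2/(-3 - 8))*(-5))*(-4) = ((2/(-11))*(-5))*(-4) = ((2*(-1/11))*(-5))*(-4) = -2/11*(-5)*(-4) = (10/11)*(-4) = -40/11 ≈ -3.6364)
(-19 + (-2 + 4)*((N + 2) + 1))² = (-19 + (-2 + 4)*((-40/11 + 2) + 1))² = (-19 + 2*(-18/11 + 1))² = (-19 + 2*(-7/11))² = (-19 - 14/11)² = (-223/11)² = 49729/121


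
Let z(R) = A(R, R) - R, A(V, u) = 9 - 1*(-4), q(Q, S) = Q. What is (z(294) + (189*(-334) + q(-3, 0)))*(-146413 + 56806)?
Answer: 5681979870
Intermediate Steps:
A(V, u) = 13 (A(V, u) = 9 + 4 = 13)
z(R) = 13 - R
(z(294) + (189*(-334) + q(-3, 0)))*(-146413 + 56806) = ((13 - 1*294) + (189*(-334) - 3))*(-146413 + 56806) = ((13 - 294) + (-63126 - 3))*(-89607) = (-281 - 63129)*(-89607) = -63410*(-89607) = 5681979870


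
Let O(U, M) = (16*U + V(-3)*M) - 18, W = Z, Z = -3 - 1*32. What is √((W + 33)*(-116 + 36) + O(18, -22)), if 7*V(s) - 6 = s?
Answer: 8*√322/7 ≈ 20.508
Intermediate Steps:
Z = -35 (Z = -3 - 32 = -35)
V(s) = 6/7 + s/7
W = -35
O(U, M) = -18 + 16*U + 3*M/7 (O(U, M) = (16*U + (6/7 + (⅐)*(-3))*M) - 18 = (16*U + (6/7 - 3/7)*M) - 18 = (16*U + 3*M/7) - 18 = -18 + 16*U + 3*M/7)
√((W + 33)*(-116 + 36) + O(18, -22)) = √((-35 + 33)*(-116 + 36) + (-18 + 16*18 + (3/7)*(-22))) = √(-2*(-80) + (-18 + 288 - 66/7)) = √(160 + 1824/7) = √(2944/7) = 8*√322/7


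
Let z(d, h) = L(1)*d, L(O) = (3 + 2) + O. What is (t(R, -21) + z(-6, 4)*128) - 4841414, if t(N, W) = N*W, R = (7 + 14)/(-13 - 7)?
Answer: -96919999/20 ≈ -4.8460e+6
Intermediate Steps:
R = -21/20 (R = 21/(-20) = 21*(-1/20) = -21/20 ≈ -1.0500)
L(O) = 5 + O
z(d, h) = 6*d (z(d, h) = (5 + 1)*d = 6*d)
(t(R, -21) + z(-6, 4)*128) - 4841414 = (-21/20*(-21) + (6*(-6))*128) - 4841414 = (441/20 - 36*128) - 4841414 = (441/20 - 4608) - 4841414 = -91719/20 - 4841414 = -96919999/20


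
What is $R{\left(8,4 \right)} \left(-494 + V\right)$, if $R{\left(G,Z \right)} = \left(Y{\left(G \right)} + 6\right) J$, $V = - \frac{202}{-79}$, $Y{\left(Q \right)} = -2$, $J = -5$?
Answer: $\frac{776480}{79} \approx 9828.9$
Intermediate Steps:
$V = \frac{202}{79}$ ($V = \left(-202\right) \left(- \frac{1}{79}\right) = \frac{202}{79} \approx 2.557$)
$R{\left(G,Z \right)} = -20$ ($R{\left(G,Z \right)} = \left(-2 + 6\right) \left(-5\right) = 4 \left(-5\right) = -20$)
$R{\left(8,4 \right)} \left(-494 + V\right) = - 20 \left(-494 + \frac{202}{79}\right) = \left(-20\right) \left(- \frac{38824}{79}\right) = \frac{776480}{79}$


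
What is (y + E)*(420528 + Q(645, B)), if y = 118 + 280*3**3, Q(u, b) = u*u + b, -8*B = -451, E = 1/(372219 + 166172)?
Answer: 3952397111406375/615304 ≈ 6.4235e+9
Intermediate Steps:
E = 1/538391 ≈ 1.8574e-6
B = 451/8 (B = -1/8*(-451) = 451/8 ≈ 56.375)
Q(u, b) = b + u**2 (Q(u, b) = u**2 + b = b + u**2)
y = 7678 (y = 118 + 280*27 = 118 + 7560 = 7678)
(y + E)*(420528 + Q(645, B)) = (7678 + 1/538391)*(420528 + (451/8 + 645**2)) = 4133766099*(420528 + (451/8 + 416025))/538391 = 4133766099*(420528 + 3328651/8)/538391 = (4133766099/538391)*(6692875/8) = 3952397111406375/615304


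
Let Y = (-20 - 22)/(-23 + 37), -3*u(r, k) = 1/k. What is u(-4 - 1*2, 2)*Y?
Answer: ½ ≈ 0.50000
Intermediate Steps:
u(r, k) = -1/(3*k)
Y = -3 (Y = -42/14 = -42*1/14 = -3)
u(-4 - 1*2, 2)*Y = -⅓/2*(-3) = -⅓*½*(-3) = -⅙*(-3) = ½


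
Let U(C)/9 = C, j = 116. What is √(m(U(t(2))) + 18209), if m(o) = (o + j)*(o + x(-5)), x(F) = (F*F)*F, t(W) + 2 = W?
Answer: √3709 ≈ 60.902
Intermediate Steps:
t(W) = -2 + W
U(C) = 9*C
x(F) = F³ (x(F) = F²*F = F³)
m(o) = (-125 + o)*(116 + o) (m(o) = (o + 116)*(o + (-5)³) = (116 + o)*(o - 125) = (116 + o)*(-125 + o) = (-125 + o)*(116 + o))
√(m(U(t(2))) + 18209) = √((-14500 + (9*(-2 + 2))² - 81*(-2 + 2)) + 18209) = √((-14500 + (9*0)² - 81*0) + 18209) = √((-14500 + 0² - 9*0) + 18209) = √((-14500 + 0 + 0) + 18209) = √(-14500 + 18209) = √3709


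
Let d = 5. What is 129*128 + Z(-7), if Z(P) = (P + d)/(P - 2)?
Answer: 148610/9 ≈ 16512.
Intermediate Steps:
Z(P) = (5 + P)/(-2 + P) (Z(P) = (P + 5)/(P - 2) = (5 + P)/(-2 + P))
129*128 + Z(-7) = 129*128 + (5 - 7)/(-2 - 7) = 16512 - 2/(-9) = 16512 - ⅑*(-2) = 16512 + 2/9 = 148610/9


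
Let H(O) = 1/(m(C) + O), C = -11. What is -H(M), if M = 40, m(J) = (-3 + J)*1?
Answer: -1/26 ≈ -0.038462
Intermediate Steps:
m(J) = -3 + J
H(O) = 1/(-14 + O) (H(O) = 1/((-3 - 11) + O) = 1/(-14 + O))
-H(M) = -1/(-14 + 40) = -1/26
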